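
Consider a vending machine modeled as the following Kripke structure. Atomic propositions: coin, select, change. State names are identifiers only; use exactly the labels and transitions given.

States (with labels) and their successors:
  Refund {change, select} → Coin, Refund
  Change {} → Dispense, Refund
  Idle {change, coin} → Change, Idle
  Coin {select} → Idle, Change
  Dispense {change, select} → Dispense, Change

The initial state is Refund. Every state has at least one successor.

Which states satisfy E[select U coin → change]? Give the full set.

States satisfying select: {Refund, Coin, Dispense}.
States satisfying coin → change: {Refund, Change, Idle, Coin, Dispense}.
States satisfying E[select U coin → change]: {Refund, Change, Idle, Coin, Dispense}.

{Refund, Change, Idle, Coin, Dispense}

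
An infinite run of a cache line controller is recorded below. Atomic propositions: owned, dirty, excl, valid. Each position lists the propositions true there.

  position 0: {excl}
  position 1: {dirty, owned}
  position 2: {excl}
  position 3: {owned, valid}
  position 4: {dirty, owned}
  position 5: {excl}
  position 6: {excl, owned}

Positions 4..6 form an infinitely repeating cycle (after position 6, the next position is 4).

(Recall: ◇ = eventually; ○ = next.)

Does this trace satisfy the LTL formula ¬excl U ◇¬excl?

Yes

Walking from position 0: ◇¬excl first holds at position 0, and ¬excl holds at every earlier position along the way, so ¬excl U ◇¬excl holds.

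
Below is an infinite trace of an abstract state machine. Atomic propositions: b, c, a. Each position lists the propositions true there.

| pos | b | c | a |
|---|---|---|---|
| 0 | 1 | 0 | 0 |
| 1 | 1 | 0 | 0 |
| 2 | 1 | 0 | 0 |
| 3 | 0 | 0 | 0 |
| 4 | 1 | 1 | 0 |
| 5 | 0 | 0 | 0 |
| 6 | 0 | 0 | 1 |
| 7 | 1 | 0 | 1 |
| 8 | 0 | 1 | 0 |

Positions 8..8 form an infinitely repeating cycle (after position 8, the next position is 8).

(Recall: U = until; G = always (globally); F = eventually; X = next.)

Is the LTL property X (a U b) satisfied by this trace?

The position after 0 is 1; a U b is true there.

Holds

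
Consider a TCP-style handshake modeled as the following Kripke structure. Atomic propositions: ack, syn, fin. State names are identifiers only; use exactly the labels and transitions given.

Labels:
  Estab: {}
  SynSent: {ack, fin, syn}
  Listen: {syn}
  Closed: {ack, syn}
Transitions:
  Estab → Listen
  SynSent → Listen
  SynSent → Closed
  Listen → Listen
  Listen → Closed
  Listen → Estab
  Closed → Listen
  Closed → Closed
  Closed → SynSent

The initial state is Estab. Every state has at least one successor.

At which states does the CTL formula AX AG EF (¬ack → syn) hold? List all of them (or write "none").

States satisfying AG EF (¬ack → syn): {Estab, SynSent, Listen, Closed}.
States satisfying AX AG EF (¬ack → syn): {Estab, SynSent, Listen, Closed}.

{Estab, SynSent, Listen, Closed}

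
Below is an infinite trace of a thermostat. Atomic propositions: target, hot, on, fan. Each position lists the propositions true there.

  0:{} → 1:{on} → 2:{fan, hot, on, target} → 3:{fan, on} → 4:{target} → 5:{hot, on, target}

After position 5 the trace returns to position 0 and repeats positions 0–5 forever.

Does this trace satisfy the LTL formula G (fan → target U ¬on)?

Does not hold

fan → target U ¬on must hold at every position from 0 onward. It fails at position 2, so G (fan → target U ¬on) is false.
Positions where fan holds: 2, 3.
Check target U ¬on at each: 2→fails, 3→fails.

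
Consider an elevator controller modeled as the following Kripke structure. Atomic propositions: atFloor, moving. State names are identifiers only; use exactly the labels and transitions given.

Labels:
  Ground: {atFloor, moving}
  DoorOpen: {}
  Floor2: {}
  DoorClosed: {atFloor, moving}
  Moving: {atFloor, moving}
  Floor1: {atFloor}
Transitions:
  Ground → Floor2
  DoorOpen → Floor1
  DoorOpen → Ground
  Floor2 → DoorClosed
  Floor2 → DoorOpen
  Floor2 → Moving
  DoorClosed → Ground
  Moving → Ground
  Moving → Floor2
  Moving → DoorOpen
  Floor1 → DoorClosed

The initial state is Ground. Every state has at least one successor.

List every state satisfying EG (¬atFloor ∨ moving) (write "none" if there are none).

{Ground, DoorOpen, Floor2, DoorClosed, Moving}

States satisfying ¬atFloor ∨ moving: {Ground, DoorOpen, Floor2, DoorClosed, Moving}.
States satisfying EG (¬atFloor ∨ moving): {Ground, DoorOpen, Floor2, DoorClosed, Moving}.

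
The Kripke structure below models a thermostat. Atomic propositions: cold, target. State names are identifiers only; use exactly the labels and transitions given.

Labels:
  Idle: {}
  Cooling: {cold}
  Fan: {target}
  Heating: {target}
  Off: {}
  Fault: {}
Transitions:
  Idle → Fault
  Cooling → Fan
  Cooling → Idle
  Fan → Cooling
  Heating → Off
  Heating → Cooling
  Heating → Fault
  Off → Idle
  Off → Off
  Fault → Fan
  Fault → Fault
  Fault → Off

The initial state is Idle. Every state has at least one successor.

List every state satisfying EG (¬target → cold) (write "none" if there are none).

States satisfying ¬target → cold: {Cooling, Fan, Heating}.
States satisfying EG (¬target → cold): {Cooling, Fan, Heating}.

{Cooling, Fan, Heating}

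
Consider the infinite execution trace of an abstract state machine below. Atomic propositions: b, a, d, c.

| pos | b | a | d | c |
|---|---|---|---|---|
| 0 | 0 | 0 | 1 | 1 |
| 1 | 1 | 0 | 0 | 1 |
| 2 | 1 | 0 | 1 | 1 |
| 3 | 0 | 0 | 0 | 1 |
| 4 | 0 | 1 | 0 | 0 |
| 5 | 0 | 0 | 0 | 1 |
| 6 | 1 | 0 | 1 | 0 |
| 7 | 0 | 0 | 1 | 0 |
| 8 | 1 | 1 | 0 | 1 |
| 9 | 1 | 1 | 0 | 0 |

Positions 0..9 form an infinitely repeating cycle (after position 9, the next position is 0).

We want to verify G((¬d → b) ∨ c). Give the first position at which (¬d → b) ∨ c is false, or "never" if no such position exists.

Check (¬d → b) ∨ c at each position in order: 0 ✓, 1 ✓, 2 ✓, 3 ✓.
At position 4 the labels are {a}, so (¬d → b) ∨ c is false there. This is the first violation.

4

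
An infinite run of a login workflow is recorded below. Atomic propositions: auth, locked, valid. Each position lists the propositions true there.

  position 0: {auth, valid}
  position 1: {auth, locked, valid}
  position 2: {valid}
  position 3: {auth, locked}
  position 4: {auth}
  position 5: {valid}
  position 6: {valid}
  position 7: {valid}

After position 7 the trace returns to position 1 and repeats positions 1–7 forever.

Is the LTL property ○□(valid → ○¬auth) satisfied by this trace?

No

The position after 0 is 1; □(valid → ○¬auth) is false there.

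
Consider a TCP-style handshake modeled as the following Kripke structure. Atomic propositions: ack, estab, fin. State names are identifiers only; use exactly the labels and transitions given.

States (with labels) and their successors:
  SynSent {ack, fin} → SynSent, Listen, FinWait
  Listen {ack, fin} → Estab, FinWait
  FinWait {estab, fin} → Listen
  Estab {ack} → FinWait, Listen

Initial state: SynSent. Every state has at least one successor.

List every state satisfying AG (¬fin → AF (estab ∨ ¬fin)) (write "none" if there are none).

States satisfying ¬fin → AF (estab ∨ ¬fin): {SynSent, Listen, FinWait, Estab}.
States satisfying AG (¬fin → AF (estab ∨ ¬fin)): {SynSent, Listen, FinWait, Estab}.

{SynSent, Listen, FinWait, Estab}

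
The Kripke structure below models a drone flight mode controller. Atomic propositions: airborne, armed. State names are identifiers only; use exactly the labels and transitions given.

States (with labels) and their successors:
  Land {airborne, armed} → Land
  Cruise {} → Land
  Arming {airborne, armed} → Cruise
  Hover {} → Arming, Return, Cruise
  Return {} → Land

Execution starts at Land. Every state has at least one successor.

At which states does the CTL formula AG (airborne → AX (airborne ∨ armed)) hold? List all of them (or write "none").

{Land, Cruise, Return}

States satisfying airborne → AX (airborne ∨ armed): {Land, Cruise, Hover, Return}.
States satisfying AG (airborne → AX (airborne ∨ armed)): {Land, Cruise, Return}.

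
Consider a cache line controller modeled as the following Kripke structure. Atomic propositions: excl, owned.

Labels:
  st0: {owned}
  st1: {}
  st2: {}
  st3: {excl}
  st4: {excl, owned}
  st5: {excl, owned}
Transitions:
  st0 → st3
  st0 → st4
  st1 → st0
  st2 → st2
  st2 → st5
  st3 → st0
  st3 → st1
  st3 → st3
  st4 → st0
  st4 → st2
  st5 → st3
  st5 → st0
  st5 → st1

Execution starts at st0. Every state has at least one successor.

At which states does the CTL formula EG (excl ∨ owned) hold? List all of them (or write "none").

{st0, st3, st4, st5}

States satisfying excl ∨ owned: {st0, st3, st4, st5}.
States satisfying EG (excl ∨ owned): {st0, st3, st4, st5}.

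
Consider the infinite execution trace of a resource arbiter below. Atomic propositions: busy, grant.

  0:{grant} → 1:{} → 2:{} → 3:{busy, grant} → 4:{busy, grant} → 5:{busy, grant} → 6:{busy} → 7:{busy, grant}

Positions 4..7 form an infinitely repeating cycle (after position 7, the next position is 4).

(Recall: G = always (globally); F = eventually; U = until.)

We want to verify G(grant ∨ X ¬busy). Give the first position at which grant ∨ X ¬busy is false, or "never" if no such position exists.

Check grant ∨ X ¬busy at each position in order: 0 ✓, 1 ✓.
At position 2 the labels are {} and the next position 3 has {busy, grant}, so grant ∨ X ¬busy is false there. This is the first violation.

2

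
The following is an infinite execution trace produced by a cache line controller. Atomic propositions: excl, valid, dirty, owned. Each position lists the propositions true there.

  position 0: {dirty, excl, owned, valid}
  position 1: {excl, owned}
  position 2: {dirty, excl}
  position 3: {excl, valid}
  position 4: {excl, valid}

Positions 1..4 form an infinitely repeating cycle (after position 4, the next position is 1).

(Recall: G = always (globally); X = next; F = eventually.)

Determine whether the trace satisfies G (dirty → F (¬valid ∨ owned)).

Holds

dirty → F (¬valid ∨ owned) holds at every position 0..4, and those are all positions ever visited, so G (dirty → F (¬valid ∨ owned)) holds.
Positions where dirty holds: 0, 2.
Check F (¬valid ∨ owned) at each: 0→ok, 2→ok.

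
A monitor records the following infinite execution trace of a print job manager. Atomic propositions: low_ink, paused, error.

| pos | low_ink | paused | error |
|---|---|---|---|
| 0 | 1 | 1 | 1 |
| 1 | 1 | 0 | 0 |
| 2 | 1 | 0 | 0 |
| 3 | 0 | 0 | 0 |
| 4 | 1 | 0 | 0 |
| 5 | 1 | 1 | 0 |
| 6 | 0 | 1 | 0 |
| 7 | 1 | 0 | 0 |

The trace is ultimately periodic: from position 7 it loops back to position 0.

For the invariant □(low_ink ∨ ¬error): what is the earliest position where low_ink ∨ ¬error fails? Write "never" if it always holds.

low_ink ∨ ¬error holds at every position 0..7, and those are all the positions the trace ever visits, so the invariant □(low_ink ∨ ¬error) is never violated.

never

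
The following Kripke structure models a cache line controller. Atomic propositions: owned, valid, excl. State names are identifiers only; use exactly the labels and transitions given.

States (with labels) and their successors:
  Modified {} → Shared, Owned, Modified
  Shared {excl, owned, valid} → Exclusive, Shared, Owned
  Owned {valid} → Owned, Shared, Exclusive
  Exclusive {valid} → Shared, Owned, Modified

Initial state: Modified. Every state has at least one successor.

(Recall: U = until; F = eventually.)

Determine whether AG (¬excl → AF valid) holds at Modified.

States satisfying ¬excl → AF valid: {Shared, Owned, Exclusive}.
States satisfying AG (¬excl → AF valid): ∅.
Modified is reachable from Modified and violates ¬excl → AF valid, so AG fails at Modified.
Modified ∉ Sat(AG (¬excl → AF valid)).

Does not hold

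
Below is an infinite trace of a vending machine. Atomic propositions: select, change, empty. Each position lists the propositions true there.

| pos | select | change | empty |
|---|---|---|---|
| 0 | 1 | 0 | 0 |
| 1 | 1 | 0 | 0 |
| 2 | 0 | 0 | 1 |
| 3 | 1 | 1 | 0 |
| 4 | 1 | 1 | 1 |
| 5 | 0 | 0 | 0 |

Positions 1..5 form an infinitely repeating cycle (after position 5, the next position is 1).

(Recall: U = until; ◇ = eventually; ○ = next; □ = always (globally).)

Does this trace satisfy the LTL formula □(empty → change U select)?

No

empty → change U select must hold at every position from 0 onward. It fails at position 2, so □(empty → change U select) is false.
Positions where empty holds: 2, 4.
Check change U select at each: 2→fails, 4→ok.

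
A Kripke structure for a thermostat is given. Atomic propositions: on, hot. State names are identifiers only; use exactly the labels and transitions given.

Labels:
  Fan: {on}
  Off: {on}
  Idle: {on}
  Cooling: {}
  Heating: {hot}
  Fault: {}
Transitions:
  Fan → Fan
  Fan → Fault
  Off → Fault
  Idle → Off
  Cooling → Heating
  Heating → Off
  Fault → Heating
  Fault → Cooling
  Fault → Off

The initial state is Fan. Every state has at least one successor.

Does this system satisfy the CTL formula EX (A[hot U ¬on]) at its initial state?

States satisfying A[hot U ¬on]: {Cooling, Heating, Fault}.
States satisfying EX (A[hot U ¬on]): {Fan, Off, Cooling, Fault}.
Fan ∈ Sat(EX (A[hot U ¬on])).

Yes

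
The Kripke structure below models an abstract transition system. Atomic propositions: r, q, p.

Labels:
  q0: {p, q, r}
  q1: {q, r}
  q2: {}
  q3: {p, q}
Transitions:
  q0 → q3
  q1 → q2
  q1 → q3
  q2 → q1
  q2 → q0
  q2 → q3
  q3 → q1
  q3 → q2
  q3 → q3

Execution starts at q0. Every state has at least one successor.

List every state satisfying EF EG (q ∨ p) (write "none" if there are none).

States satisfying EG (q ∨ p): {q0, q1, q3}.
States satisfying EF EG (q ∨ p): {q0, q1, q2, q3}.

{q0, q1, q2, q3}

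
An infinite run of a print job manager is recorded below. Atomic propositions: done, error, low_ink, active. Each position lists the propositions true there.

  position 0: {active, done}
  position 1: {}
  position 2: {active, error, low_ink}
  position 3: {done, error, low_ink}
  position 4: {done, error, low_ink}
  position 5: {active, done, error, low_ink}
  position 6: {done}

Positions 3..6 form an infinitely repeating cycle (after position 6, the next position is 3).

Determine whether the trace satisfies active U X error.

Yes

Walking from position 0: X error first holds at position 1, and active holds at every earlier position along the way, so active U X error holds.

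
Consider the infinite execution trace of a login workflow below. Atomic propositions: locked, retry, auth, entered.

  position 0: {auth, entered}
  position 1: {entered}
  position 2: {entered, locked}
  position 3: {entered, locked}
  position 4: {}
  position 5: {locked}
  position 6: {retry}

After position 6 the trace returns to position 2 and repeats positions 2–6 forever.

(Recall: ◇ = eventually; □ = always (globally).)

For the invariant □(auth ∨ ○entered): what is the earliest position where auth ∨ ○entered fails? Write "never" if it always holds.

3

Check auth ∨ ○entered at each position in order: 0 ✓, 1 ✓, 2 ✓.
At position 3 the labels are {entered, locked} and the next position 4 has {}, so auth ∨ ○entered is false there. This is the first violation.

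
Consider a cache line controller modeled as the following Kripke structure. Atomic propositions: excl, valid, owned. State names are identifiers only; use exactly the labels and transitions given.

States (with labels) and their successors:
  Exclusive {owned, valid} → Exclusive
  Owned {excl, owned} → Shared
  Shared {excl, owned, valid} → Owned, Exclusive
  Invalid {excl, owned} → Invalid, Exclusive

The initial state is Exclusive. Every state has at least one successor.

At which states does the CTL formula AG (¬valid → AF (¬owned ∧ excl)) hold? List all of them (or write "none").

States satisfying ¬valid → AF (¬owned ∧ excl): {Exclusive, Shared}.
States satisfying AG (¬valid → AF (¬owned ∧ excl)): {Exclusive}.

{Exclusive}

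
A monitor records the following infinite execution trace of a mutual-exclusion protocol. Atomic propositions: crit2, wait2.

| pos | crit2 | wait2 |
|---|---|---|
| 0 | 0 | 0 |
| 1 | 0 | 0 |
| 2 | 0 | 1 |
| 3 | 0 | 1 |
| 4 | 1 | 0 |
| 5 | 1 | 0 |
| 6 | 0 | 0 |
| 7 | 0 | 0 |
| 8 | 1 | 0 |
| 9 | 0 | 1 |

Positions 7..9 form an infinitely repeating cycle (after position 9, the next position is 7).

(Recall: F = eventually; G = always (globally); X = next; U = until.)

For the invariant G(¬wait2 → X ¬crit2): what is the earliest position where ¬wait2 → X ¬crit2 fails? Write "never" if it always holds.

4

Check ¬wait2 → X ¬crit2 at each position in order: 0 ✓, 1 ✓, 2 ✓, 3 ✓.
At position 4 the labels are {crit2} and the next position 5 has {crit2}, so ¬wait2 → X ¬crit2 is false there. This is the first violation.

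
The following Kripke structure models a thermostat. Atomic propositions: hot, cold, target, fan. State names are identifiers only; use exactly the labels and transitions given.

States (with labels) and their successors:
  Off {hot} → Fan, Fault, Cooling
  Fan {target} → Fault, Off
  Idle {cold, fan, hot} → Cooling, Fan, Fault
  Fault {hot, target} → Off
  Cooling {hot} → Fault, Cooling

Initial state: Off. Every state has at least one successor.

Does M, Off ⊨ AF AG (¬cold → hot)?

Violated

States satisfying AG (¬cold → hot): ∅.
States satisfying AF AG (¬cold → hot): ∅.
There is a path from Off along which AG (¬cold → hot) never holds.
Off ∉ Sat(AF AG (¬cold → hot)).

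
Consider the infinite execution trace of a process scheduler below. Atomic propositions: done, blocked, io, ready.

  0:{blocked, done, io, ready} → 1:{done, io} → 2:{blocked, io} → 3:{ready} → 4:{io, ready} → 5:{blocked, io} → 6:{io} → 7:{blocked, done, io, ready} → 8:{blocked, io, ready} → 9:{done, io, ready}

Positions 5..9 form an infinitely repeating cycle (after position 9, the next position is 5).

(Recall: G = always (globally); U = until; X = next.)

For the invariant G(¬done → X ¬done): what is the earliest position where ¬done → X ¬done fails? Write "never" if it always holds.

6

Check ¬done → X ¬done at each position in order: 0 ✓, 1 ✓, 2 ✓, 3 ✓, 4 ✓, 5 ✓.
At position 6 the labels are {io} and the next position 7 has {blocked, done, io, ready}, so ¬done → X ¬done is false there. This is the first violation.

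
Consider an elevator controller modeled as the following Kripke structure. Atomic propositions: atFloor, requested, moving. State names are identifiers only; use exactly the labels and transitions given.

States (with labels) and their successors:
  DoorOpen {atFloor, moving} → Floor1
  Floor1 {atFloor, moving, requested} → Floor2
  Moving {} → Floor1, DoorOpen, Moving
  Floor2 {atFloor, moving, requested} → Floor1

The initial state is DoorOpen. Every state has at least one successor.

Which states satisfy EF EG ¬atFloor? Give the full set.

{Moving}

States satisfying EG ¬atFloor: {Moving}.
States satisfying EF EG ¬atFloor: {Moving}.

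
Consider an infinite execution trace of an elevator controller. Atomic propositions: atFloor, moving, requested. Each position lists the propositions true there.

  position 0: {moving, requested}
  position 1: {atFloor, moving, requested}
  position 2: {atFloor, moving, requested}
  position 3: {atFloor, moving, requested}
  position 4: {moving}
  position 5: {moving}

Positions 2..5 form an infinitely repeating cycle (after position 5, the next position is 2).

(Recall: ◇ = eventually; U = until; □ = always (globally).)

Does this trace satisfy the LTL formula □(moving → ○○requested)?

moving → ○○requested must hold at every position from 0 onward. It fails at position 2, so □(moving → ○○requested) is false.
Positions where moving holds: 0, 1, 2, 3, 4, 5.
Check ○○requested at each: 0→ok, 1→ok, 2→fails, 3→fails, 4→ok, 5→ok.

No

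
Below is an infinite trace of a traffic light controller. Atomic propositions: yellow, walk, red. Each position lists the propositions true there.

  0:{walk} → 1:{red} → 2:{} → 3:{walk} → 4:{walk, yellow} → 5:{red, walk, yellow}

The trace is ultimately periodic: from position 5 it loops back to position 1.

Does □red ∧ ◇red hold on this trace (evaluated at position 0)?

red must hold at every position from 0 onward. It fails at position 0, so □red is false.
red holds at position 1, which is reachable from 0, so ◇red holds.
At position 0: □red is false; ◇red is true; so □red ∧ ◇red is false.

Violated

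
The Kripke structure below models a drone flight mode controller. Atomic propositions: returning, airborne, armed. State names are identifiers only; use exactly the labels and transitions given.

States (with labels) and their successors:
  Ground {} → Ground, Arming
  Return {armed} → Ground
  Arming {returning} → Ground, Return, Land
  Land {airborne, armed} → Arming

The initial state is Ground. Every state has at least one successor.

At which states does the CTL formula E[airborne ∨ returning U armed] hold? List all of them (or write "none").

States satisfying airborne ∨ returning: {Arming, Land}.
States satisfying armed: {Return, Land}.
States satisfying E[airborne ∨ returning U armed]: {Return, Arming, Land}.

{Return, Arming, Land}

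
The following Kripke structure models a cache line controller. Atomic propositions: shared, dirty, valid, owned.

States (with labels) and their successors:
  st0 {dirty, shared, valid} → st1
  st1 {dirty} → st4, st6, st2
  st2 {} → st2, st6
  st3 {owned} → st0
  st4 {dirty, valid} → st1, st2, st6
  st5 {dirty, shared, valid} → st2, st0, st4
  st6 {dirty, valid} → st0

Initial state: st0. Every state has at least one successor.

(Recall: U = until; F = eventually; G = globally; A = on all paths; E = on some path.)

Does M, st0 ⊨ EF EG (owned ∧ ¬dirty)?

States satisfying EG (owned ∧ ¬dirty): ∅.
States satisfying EF EG (owned ∧ ¬dirty): ∅.
No suitable path/successor from st0 witnesses the formula.
st0 ∉ Sat(EF EG (owned ∧ ¬dirty)).

No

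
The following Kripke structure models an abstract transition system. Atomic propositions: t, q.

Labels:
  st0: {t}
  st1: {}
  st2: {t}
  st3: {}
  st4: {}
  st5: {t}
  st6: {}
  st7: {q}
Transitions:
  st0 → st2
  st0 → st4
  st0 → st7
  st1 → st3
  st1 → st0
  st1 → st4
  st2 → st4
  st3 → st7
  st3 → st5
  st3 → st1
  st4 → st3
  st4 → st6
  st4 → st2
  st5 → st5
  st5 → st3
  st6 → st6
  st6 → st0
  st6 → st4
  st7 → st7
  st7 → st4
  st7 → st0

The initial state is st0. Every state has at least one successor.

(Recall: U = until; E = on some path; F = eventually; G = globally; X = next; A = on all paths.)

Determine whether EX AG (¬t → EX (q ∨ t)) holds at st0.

States satisfying AG (¬t → EX (q ∨ t)): {st0, st1, st2, st3, st4, st5, st6, st7}.
States satisfying EX AG (¬t → EX (q ∨ t)): {st0, st1, st2, st3, st4, st5, st6, st7}.
st0 ∈ Sat(EX AG (¬t → EX (q ∨ t))).

Yes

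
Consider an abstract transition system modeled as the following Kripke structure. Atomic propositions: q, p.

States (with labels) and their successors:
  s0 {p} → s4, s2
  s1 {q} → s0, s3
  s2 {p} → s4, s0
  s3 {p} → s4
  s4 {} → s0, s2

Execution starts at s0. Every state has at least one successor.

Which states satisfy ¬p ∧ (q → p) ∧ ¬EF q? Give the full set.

{s4}

States satisfying ¬p: {s1, s4}.
States satisfying q → p: {s0, s2, s3, s4}.
States satisfying ¬p ∧ (q → p): {s4}.
States satisfying q: {s1}.
States satisfying EF q: {s1}.
States satisfying ¬EF q: {s0, s2, s3, s4}.
States satisfying ¬p ∧ (q → p) ∧ ¬EF q: {s4}.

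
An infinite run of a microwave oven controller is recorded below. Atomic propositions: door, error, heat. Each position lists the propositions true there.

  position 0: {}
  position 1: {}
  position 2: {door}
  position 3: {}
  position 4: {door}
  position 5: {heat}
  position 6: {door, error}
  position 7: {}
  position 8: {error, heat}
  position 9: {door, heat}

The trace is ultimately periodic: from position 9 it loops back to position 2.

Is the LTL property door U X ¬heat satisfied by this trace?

Satisfied

Walking from position 0: X ¬heat first holds at position 0, and door holds at every earlier position along the way, so door U X ¬heat holds.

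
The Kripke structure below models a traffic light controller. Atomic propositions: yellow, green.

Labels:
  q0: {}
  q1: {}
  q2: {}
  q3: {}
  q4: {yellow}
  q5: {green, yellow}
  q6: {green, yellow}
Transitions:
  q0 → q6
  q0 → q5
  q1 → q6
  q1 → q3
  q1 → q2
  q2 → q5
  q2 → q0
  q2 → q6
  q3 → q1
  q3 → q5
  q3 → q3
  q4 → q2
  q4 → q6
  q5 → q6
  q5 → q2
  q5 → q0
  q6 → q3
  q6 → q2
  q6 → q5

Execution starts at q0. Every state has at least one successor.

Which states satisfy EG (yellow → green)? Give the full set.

{q0, q1, q2, q3, q5, q6}

States satisfying yellow → green: {q0, q1, q2, q3, q5, q6}.
States satisfying EG (yellow → green): {q0, q1, q2, q3, q5, q6}.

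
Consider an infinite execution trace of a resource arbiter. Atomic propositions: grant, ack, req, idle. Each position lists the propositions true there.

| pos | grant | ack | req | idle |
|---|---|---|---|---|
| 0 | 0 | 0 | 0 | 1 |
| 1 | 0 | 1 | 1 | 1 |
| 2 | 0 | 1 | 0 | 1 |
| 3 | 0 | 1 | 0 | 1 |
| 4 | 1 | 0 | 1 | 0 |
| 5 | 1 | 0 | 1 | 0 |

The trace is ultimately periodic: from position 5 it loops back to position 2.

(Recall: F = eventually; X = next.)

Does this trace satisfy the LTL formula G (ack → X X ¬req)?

Violated

ack → X X ¬req must hold at every position from 0 onward. It fails at position 2, so G (ack → X X ¬req) is false.
Positions where ack holds: 1, 2, 3.
Check X X ¬req at each: 1→ok, 2→fails, 3→fails.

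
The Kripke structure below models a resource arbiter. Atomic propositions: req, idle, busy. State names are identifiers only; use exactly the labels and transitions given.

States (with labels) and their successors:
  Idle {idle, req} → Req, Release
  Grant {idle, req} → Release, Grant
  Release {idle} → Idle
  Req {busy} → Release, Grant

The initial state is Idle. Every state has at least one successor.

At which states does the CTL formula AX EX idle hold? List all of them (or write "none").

States satisfying EX idle: {Idle, Grant, Release, Req}.
States satisfying AX EX idle: {Idle, Grant, Release, Req}.

{Idle, Grant, Release, Req}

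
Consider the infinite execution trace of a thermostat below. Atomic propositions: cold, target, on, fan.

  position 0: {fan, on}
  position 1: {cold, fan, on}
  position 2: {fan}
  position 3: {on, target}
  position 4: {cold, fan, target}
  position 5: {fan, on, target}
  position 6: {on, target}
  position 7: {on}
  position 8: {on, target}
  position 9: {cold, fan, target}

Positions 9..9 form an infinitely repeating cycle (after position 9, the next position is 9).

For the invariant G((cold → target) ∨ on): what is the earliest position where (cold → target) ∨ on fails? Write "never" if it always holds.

(cold → target) ∨ on holds at every position 0..9, and those are all the positions the trace ever visits, so the invariant G((cold → target) ∨ on) is never violated.

never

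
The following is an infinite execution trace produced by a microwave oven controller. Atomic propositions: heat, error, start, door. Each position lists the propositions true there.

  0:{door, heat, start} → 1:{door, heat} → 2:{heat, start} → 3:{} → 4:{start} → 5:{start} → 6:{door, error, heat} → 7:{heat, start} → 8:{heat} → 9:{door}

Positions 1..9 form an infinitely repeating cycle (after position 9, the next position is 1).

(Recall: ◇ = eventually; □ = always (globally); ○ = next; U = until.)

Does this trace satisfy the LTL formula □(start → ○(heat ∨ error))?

Does not hold

start → ○(heat ∨ error) must hold at every position from 0 onward. It fails at position 2, so □(start → ○(heat ∨ error)) is false.
Positions where start holds: 0, 2, 4, 5, 7.
Check ○(heat ∨ error) at each: 0→ok, 2→fails, 4→fails, 5→ok, 7→ok.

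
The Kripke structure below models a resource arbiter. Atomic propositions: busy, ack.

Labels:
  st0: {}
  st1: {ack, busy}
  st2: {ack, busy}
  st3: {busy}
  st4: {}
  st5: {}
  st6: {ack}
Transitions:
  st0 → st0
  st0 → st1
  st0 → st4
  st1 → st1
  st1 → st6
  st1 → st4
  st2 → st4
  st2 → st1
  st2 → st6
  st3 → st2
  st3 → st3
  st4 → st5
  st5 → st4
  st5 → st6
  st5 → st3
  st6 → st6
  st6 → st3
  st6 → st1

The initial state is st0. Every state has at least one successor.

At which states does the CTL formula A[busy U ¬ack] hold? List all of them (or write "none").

{st0, st3, st4, st5}

States satisfying busy: {st1, st2, st3}.
States satisfying ¬ack: {st0, st3, st4, st5}.
States satisfying A[busy U ¬ack]: {st0, st3, st4, st5}.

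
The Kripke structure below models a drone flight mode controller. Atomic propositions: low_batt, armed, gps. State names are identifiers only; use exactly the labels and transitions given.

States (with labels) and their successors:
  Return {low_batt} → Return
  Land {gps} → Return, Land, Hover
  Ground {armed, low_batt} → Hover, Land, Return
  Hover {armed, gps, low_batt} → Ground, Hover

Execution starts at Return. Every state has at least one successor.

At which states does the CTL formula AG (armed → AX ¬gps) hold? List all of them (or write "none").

{Return}

States satisfying armed → AX ¬gps: {Return, Land}.
States satisfying AG (armed → AX ¬gps): {Return}.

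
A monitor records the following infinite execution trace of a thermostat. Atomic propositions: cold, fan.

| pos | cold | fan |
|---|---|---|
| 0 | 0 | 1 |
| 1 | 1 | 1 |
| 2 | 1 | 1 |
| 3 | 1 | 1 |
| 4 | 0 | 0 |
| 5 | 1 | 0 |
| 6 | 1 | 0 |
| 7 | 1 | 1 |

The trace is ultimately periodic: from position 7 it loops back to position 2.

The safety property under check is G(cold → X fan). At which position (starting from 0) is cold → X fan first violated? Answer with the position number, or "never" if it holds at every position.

Check cold → X fan at each position in order: 0 ✓, 1 ✓, 2 ✓.
At position 3 the labels are {cold, fan} and the next position 4 has {}, so cold → X fan is false there. This is the first violation.

3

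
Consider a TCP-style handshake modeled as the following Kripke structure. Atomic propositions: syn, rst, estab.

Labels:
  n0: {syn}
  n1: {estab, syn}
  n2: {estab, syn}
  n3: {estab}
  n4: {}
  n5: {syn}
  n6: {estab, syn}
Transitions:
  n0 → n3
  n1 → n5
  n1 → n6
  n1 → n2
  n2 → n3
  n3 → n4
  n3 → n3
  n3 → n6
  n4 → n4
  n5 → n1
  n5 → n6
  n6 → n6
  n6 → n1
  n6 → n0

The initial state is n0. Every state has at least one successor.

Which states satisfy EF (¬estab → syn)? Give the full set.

{n0, n1, n2, n3, n5, n6}

States satisfying ¬estab → syn: {n0, n1, n2, n3, n5, n6}.
States satisfying EF (¬estab → syn): {n0, n1, n2, n3, n5, n6}.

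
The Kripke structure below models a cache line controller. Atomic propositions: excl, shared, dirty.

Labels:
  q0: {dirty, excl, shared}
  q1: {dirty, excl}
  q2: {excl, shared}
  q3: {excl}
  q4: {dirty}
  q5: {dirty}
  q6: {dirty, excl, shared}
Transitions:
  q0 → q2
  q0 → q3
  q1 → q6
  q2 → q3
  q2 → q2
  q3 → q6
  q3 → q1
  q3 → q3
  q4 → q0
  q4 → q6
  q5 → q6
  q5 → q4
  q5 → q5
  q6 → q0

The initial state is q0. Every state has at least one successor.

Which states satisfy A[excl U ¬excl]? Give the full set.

States satisfying excl: {q0, q1, q2, q3, q6}.
States satisfying ¬excl: {q4, q5}.
States satisfying A[excl U ¬excl]: {q4, q5}.

{q4, q5}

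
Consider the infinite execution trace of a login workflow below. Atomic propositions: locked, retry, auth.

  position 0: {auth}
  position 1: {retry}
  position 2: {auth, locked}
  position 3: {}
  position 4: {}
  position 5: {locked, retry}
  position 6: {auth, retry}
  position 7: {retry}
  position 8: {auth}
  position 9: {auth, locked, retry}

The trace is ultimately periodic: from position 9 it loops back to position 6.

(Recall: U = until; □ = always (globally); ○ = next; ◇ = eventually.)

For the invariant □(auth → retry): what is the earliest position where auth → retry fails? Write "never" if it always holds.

At position 0 the labels are {auth}, so auth → retry is false there. This is the first violation.

0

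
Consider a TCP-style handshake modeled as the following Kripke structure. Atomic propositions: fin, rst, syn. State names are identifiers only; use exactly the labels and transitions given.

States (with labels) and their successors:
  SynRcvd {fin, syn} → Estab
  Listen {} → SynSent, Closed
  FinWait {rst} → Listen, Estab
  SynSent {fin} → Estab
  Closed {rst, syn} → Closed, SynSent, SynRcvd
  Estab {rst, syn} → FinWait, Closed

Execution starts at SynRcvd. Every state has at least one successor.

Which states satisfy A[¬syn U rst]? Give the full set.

{Listen, FinWait, SynSent, Closed, Estab}

States satisfying ¬syn: {Listen, FinWait, SynSent}.
States satisfying rst: {FinWait, Closed, Estab}.
States satisfying A[¬syn U rst]: {Listen, FinWait, SynSent, Closed, Estab}.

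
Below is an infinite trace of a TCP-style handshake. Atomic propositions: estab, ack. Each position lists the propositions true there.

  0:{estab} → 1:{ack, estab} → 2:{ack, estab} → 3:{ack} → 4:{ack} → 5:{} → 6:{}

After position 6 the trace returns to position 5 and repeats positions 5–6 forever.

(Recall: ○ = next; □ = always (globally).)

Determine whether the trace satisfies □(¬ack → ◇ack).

¬ack → ◇ack must hold at every position from 0 onward. It fails at position 5, so □(¬ack → ◇ack) is false.
Positions where ¬ack holds: 0, 5, 6.
Check ◇ack at each: 0→ok, 5→fails, 6→fails.

Does not hold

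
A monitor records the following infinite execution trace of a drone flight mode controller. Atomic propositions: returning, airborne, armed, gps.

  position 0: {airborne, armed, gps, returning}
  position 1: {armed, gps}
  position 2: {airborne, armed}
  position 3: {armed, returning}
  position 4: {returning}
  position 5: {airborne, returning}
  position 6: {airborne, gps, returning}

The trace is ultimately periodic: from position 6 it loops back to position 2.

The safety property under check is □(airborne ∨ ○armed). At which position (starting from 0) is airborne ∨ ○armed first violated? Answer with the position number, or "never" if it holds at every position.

3

Check airborne ∨ ○armed at each position in order: 0 ✓, 1 ✓, 2 ✓.
At position 3 the labels are {armed, returning} and the next position 4 has {returning}, so airborne ∨ ○armed is false there. This is the first violation.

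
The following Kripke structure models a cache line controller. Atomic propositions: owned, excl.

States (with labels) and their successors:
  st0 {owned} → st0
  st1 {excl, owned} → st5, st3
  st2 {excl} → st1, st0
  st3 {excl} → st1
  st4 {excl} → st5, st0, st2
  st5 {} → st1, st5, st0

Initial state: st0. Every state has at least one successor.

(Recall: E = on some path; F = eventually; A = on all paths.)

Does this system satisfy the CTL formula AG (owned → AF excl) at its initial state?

States satisfying owned → AF excl: {st1, st2, st3, st4, st5}.
States satisfying AG (owned → AF excl): ∅.
st0 is reachable from st0 and violates owned → AF excl, so AG fails at st0.
st0 ∉ Sat(AG (owned → AF excl)).

Does not hold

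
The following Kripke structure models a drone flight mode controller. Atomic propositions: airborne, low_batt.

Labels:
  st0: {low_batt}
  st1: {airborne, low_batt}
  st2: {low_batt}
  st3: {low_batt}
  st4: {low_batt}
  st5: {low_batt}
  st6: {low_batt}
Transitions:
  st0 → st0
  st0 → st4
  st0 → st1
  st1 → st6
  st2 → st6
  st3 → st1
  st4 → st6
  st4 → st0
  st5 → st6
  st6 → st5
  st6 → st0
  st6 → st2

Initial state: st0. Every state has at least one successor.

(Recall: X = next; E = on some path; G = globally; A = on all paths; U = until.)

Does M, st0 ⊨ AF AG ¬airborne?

Does not hold

States satisfying AG ¬airborne: ∅.
States satisfying AF AG ¬airborne: ∅.
There is a path from st0 along which AG ¬airborne never holds.
st0 ∉ Sat(AF AG ¬airborne).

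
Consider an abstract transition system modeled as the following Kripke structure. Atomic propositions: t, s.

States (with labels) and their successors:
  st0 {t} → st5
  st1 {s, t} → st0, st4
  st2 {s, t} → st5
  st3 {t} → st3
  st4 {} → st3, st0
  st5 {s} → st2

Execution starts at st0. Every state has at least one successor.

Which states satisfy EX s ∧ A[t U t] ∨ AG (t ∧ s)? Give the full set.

{st0, st2}

States satisfying s: {st1, st2, st5}.
States satisfying EX s: {st0, st2, st5}.
States satisfying t: {st0, st1, st2, st3}.
States satisfying A[t U t]: {st0, st1, st2, st3}.
States satisfying EX s ∧ A[t U t]: {st0, st2}.
States satisfying t ∧ s: {st1, st2}.
States satisfying AG (t ∧ s): ∅.
States satisfying EX s ∧ A[t U t] ∨ AG (t ∧ s): {st0, st2}.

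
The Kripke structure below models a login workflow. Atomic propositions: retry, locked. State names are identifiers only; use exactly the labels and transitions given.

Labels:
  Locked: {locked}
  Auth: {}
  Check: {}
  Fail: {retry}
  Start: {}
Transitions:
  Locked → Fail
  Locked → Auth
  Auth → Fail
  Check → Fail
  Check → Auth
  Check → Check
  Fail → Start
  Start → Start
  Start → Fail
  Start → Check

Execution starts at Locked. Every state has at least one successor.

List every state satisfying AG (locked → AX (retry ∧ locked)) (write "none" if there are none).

{Auth, Check, Fail, Start}

States satisfying locked → AX (retry ∧ locked): {Auth, Check, Fail, Start}.
States satisfying AG (locked → AX (retry ∧ locked)): {Auth, Check, Fail, Start}.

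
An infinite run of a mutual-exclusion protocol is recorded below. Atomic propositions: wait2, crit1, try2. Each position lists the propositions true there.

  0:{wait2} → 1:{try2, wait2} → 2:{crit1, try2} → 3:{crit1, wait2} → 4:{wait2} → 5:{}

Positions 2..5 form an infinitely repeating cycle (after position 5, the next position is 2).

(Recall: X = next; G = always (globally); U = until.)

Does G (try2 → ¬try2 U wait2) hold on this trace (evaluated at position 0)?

No

try2 → ¬try2 U wait2 must hold at every position from 0 onward. It fails at position 2, so G (try2 → ¬try2 U wait2) is false.
Positions where try2 holds: 1, 2.
Check ¬try2 U wait2 at each: 1→ok, 2→fails.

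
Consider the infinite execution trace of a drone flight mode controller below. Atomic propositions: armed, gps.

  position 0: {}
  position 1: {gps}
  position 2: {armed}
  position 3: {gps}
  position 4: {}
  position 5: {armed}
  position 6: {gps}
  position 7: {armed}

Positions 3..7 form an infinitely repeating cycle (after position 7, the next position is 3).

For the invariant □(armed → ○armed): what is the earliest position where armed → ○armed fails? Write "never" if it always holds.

2

Check armed → ○armed at each position in order: 0 ✓, 1 ✓.
At position 2 the labels are {armed} and the next position 3 has {gps}, so armed → ○armed is false there. This is the first violation.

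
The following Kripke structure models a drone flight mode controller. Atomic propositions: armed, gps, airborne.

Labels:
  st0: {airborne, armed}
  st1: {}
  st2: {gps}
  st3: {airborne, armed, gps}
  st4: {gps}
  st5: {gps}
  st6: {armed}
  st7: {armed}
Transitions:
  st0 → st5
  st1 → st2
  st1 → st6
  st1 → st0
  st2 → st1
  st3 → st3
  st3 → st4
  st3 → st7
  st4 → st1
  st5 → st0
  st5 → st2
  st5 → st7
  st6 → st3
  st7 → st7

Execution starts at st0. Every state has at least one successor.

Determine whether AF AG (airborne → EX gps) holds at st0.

Holds

States satisfying AG (airborne → EX gps): {st0, st1, st2, st3, st4, st5, st6, st7}.
States satisfying AF AG (airborne → EX gps): {st0, st1, st2, st3, st4, st5, st6, st7}.
st0 ∈ Sat(AF AG (airborne → EX gps)).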